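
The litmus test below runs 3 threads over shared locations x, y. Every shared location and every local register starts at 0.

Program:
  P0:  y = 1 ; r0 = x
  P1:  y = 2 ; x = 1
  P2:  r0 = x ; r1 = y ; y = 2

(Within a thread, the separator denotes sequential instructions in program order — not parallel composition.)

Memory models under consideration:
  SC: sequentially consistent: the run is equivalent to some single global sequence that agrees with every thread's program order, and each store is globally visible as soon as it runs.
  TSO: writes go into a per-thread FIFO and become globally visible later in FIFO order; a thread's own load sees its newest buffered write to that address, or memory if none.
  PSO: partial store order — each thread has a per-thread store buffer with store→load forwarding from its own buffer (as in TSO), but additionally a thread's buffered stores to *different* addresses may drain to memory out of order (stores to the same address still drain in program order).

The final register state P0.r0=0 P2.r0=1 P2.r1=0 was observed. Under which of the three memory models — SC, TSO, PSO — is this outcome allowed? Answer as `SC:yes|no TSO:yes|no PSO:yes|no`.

outcome vector order: (P0.r0,P2.r0,P2.r1)
under SC → <0 0 0>; <0 0 1>; <0 0 2>; <0 1 1>; <0 1 2>; <1 0 0>; <1 0 1>; <1 0 2>; <1 1 1>; <1 1 2>
under TSO → <0 0 0>; <0 0 1>; <0 0 2>; <0 1 1>; <0 1 2>; <1 0 0>; <1 0 1>; <1 0 2>; <1 1 1>; <1 1 2>
under PSO → <0 0 0>; <0 0 1>; <0 0 2>; <0 1 0>; <0 1 1>; <0 1 2>; <1 0 0>; <1 0 1>; <1 0 2>; <1 1 0>; <1 1 1>; <1 1 2>
target <0 1 0> ∈ {PSO}

SC:no TSO:no PSO:yes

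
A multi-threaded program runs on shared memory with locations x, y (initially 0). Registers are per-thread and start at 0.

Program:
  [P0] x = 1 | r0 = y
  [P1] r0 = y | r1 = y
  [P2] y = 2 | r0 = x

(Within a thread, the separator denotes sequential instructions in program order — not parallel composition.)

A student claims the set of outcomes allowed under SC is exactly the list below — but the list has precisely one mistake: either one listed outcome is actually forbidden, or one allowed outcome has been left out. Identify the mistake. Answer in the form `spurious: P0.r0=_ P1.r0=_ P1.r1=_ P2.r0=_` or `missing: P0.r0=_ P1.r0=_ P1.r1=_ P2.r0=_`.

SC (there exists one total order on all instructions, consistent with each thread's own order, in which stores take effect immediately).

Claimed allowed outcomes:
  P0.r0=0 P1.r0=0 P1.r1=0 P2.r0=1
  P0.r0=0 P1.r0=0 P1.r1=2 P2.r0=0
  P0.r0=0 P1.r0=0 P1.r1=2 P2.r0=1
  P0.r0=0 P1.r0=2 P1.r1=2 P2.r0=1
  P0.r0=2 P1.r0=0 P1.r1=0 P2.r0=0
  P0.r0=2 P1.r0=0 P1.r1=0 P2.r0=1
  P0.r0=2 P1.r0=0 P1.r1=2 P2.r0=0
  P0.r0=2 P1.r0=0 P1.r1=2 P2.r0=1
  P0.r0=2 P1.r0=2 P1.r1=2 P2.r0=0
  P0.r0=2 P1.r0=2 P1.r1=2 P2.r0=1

outcome vector order: (P0.r0,P1.r0,P1.r1,P2.r0)
[SC] allowed = {0/0/0/1, 0/0/2/1, 0/2/2/1, 2/0/0/0, 2/0/0/1, 2/0/2/0, 2/0/2/1, 2/2/2/0, 2/2/2/1}
claimed∖SC = {0/0/2/0}

spurious: P0.r0=0 P1.r0=0 P1.r1=2 P2.r0=0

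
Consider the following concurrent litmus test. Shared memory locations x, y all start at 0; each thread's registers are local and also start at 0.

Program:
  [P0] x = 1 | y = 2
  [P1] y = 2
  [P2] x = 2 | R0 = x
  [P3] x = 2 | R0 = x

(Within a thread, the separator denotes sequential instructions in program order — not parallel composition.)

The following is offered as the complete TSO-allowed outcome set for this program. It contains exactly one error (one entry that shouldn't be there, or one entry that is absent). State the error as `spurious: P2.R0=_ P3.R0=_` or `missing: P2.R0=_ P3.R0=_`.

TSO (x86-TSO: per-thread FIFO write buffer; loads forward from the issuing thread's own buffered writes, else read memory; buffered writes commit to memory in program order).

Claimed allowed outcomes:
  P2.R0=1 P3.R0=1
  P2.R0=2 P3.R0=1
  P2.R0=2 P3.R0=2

outcome vector order: (P2.R0,P3.R0)
under TSO → 11; 12; 21; 22
TSO∖claimed = {12}

missing: P2.R0=1 P3.R0=2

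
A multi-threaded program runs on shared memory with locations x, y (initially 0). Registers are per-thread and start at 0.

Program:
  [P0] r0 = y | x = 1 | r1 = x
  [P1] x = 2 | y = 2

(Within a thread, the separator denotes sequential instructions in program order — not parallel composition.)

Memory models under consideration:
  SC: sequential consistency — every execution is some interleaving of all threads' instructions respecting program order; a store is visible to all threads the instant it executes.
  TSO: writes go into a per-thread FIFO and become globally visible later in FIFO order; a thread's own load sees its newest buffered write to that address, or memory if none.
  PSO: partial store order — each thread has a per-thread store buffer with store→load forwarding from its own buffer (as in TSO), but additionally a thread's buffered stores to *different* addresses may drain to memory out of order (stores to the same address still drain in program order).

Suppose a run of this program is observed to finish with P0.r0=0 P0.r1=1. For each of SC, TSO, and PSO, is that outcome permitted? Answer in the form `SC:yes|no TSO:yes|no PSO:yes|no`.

SC:yes TSO:yes PSO:yes

outcome vector order: (P0.r0,P0.r1)
SC (3): (0,1); (0,2); (2,1)
TSO (3): (0,1); (0,2); (2,1)
PSO (4): (0,1); (0,2); (2,1); (2,2)
target (0,1) ∈ {SC,TSO,PSO}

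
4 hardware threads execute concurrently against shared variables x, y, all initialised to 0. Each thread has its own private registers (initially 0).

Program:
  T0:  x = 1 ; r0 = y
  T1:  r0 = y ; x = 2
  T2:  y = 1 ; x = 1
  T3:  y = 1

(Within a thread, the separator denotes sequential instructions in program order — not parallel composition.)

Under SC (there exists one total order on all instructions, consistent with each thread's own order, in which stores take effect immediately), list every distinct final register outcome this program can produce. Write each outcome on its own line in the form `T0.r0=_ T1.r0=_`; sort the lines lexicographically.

outcome vector order: (T0.r0,T1.r0)
|SC outcomes| = 4

T0.r0=0 T1.r0=0
T0.r0=0 T1.r0=1
T0.r0=1 T1.r0=0
T0.r0=1 T1.r0=1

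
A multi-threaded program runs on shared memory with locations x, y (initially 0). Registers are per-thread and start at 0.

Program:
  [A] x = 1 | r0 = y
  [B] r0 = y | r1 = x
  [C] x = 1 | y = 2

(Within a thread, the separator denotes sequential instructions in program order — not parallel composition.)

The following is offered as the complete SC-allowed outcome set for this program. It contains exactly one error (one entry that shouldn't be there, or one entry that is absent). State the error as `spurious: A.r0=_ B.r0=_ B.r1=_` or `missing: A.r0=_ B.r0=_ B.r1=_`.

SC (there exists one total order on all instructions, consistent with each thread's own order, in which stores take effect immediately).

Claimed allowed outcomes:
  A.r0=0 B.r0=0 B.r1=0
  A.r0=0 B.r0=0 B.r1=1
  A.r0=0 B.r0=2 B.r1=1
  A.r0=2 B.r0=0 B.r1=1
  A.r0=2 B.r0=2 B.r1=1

outcome vector order: (A.r0,B.r0,B.r1)
SC: 6 outcomes — {<0 0 0>; <0 0 1>; <0 2 1>; <2 0 0>; <2 0 1>; <2 2 1>}
SC∖claimed = {<2 0 0>}

missing: A.r0=2 B.r0=0 B.r1=0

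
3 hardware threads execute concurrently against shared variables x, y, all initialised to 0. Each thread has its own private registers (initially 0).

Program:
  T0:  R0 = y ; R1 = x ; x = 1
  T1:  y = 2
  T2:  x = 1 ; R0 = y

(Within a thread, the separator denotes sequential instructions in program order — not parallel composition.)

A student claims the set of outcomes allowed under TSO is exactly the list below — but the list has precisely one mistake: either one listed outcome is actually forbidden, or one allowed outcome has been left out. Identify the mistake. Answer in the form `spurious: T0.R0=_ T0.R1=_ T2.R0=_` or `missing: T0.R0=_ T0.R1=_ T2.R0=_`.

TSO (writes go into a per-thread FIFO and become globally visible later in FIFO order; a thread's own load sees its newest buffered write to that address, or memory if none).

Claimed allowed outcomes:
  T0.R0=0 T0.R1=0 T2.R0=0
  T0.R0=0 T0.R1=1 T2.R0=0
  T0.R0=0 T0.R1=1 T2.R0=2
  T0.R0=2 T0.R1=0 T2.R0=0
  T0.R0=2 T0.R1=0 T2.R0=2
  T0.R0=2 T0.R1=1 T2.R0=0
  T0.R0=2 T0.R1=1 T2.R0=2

missing: T0.R0=0 T0.R1=0 T2.R0=2

outcome vector order: (T0.R0,T0.R1,T2.R0)
TSO (8): 0/0/0; 0/0/2; 0/1/0; 0/1/2; 2/0/0; 2/0/2; 2/1/0; 2/1/2
TSO∖claimed = {0/0/2}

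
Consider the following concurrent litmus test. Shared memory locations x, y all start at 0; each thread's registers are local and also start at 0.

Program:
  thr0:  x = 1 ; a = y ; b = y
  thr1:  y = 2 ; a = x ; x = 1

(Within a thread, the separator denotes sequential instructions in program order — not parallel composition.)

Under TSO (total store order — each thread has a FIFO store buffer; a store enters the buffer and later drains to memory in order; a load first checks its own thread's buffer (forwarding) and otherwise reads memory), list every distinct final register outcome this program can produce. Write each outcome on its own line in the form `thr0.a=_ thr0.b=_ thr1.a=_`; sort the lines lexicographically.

outcome vector order: (thr0.a,thr0.b,thr1.a)
|TSO outcomes| = 6

thr0.a=0 thr0.b=0 thr1.a=0
thr0.a=0 thr0.b=0 thr1.a=1
thr0.a=0 thr0.b=2 thr1.a=0
thr0.a=0 thr0.b=2 thr1.a=1
thr0.a=2 thr0.b=2 thr1.a=0
thr0.a=2 thr0.b=2 thr1.a=1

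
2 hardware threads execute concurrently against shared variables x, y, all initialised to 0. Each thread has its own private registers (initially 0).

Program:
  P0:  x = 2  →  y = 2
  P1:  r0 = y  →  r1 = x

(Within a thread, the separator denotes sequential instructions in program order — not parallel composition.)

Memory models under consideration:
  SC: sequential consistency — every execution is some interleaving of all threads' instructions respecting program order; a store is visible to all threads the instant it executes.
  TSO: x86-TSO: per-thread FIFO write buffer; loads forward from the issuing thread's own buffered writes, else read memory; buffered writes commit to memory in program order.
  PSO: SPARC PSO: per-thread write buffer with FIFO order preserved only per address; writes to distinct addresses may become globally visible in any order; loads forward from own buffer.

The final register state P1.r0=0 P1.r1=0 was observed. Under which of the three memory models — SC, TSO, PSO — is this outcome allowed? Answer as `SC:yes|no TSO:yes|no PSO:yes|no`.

outcome vector order: (P1.r0,P1.r1)
SC (3): 00; 02; 22
TSO (3): 00; 02; 22
PSO (4): 00; 02; 20; 22
target 00 ∈ {SC,TSO,PSO}

SC:yes TSO:yes PSO:yes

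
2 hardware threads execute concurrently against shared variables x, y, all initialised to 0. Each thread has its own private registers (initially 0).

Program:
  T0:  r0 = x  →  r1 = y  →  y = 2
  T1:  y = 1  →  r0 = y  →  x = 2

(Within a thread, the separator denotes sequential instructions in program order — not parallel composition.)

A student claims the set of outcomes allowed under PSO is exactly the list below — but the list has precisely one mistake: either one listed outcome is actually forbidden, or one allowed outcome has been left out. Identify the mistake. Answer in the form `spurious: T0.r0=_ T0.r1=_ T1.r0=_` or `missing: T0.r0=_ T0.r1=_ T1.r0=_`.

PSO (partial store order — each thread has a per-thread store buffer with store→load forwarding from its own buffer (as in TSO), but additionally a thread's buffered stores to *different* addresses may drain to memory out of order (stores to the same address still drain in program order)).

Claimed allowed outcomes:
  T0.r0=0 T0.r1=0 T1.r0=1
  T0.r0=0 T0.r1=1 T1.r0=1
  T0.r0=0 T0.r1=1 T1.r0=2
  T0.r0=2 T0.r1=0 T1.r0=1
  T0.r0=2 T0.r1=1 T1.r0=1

missing: T0.r0=0 T0.r1=0 T1.r0=2

outcome vector order: (T0.r0,T0.r1,T1.r0)
PSO (6): (0,0,1), (0,0,2), (0,1,1), (0,1,2), (2,0,1), (2,1,1)
PSO∖claimed = {(0,0,2)}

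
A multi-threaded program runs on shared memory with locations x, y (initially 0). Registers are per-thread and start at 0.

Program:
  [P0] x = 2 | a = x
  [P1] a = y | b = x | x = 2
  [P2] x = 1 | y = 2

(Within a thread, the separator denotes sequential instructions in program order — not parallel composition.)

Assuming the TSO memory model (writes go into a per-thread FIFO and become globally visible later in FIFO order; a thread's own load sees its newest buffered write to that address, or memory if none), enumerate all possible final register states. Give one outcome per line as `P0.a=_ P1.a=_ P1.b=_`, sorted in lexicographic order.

outcome vector order: (P0.a,P1.a,P1.b)
|TSO outcomes| = 9

P0.a=1 P1.a=0 P1.b=0
P0.a=1 P1.a=0 P1.b=1
P0.a=1 P1.a=0 P1.b=2
P0.a=1 P1.a=2 P1.b=1
P0.a=2 P1.a=0 P1.b=0
P0.a=2 P1.a=0 P1.b=1
P0.a=2 P1.a=0 P1.b=2
P0.a=2 P1.a=2 P1.b=1
P0.a=2 P1.a=2 P1.b=2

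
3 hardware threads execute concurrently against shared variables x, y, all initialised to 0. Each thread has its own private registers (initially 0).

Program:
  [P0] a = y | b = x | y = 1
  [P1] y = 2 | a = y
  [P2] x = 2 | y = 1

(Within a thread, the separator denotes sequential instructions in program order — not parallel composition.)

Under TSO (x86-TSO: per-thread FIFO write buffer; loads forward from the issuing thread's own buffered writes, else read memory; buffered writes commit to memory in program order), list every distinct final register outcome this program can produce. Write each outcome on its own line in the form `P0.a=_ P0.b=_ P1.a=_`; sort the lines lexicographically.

outcome vector order: (P0.a,P0.b,P1.a)
|TSO outcomes| = 10

P0.a=0 P0.b=0 P1.a=1
P0.a=0 P0.b=0 P1.a=2
P0.a=0 P0.b=2 P1.a=1
P0.a=0 P0.b=2 P1.a=2
P0.a=1 P0.b=2 P1.a=1
P0.a=1 P0.b=2 P1.a=2
P0.a=2 P0.b=0 P1.a=1
P0.a=2 P0.b=0 P1.a=2
P0.a=2 P0.b=2 P1.a=1
P0.a=2 P0.b=2 P1.a=2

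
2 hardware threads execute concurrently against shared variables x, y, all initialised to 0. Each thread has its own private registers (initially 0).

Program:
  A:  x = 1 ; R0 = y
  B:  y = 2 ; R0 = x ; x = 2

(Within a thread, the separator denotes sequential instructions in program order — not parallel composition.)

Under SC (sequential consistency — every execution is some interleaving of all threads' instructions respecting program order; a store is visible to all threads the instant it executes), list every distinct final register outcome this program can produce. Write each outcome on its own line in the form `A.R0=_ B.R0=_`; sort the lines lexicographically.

A.R0=0 B.R0=1
A.R0=2 B.R0=0
A.R0=2 B.R0=1

outcome vector order: (A.R0,B.R0)
|SC outcomes| = 3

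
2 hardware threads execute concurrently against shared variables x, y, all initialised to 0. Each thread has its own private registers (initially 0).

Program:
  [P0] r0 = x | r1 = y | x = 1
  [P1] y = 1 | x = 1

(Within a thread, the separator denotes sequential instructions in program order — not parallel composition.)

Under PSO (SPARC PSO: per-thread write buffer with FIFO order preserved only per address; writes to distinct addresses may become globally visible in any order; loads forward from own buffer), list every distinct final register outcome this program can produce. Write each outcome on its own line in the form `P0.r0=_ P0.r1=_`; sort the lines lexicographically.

P0.r0=0 P0.r1=0
P0.r0=0 P0.r1=1
P0.r0=1 P0.r1=0
P0.r0=1 P0.r1=1

outcome vector order: (P0.r0,P0.r1)
|PSO outcomes| = 4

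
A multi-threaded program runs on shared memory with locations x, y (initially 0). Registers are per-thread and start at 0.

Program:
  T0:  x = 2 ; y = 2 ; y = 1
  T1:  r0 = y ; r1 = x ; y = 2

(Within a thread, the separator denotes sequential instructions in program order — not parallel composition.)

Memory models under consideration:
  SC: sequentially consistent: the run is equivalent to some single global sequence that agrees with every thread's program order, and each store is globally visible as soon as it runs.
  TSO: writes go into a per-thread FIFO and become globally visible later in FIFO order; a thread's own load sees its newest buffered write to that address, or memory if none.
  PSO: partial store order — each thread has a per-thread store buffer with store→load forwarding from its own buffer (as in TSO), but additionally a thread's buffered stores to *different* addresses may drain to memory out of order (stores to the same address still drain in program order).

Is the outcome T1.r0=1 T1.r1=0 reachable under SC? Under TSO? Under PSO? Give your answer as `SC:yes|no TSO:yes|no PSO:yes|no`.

SC:no TSO:no PSO:yes

outcome vector order: (T1.r0,T1.r1)
SC (4): (0,0) (0,2) (1,2) (2,2)
TSO (4): (0,0) (0,2) (1,2) (2,2)
PSO (6): (0,0) (0,2) (1,0) (1,2) (2,0) (2,2)
target (1,0) ∈ {PSO}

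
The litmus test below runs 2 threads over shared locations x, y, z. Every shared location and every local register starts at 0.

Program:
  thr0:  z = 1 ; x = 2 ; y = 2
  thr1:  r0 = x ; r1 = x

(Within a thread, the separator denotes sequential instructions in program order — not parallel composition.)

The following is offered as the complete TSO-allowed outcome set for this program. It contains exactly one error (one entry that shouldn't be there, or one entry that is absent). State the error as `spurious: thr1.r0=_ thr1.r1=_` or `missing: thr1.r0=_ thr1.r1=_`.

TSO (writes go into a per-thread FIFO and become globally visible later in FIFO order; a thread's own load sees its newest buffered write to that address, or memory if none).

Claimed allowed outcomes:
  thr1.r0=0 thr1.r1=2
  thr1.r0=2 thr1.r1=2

missing: thr1.r0=0 thr1.r1=0

outcome vector order: (thr1.r0,thr1.r1)
TSO (3): 00 02 22
TSO∖claimed = {00}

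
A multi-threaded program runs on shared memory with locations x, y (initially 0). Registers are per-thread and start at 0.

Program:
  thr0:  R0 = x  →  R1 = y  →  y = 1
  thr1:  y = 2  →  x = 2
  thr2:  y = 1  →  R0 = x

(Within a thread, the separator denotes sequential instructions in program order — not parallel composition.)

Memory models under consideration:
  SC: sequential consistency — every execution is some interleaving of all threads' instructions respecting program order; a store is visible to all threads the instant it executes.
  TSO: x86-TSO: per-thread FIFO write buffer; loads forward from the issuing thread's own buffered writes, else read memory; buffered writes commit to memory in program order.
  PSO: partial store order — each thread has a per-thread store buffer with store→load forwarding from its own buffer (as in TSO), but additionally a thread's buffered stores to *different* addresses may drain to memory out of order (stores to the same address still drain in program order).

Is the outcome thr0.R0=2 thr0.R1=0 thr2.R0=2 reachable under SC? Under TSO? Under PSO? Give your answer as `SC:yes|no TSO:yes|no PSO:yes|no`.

outcome vector order: (thr0.R0,thr0.R1,thr2.R0)
SC (10): 000, 002, 010, 012, 020, 022, 210, 212, 220, 222
TSO (10): 000, 002, 010, 012, 020, 022, 210, 212, 220, 222
PSO (12): 000, 002, 010, 012, 020, 022, 200, 202, 210, 212, 220, 222
target 202 ∈ {PSO}

SC:no TSO:no PSO:yes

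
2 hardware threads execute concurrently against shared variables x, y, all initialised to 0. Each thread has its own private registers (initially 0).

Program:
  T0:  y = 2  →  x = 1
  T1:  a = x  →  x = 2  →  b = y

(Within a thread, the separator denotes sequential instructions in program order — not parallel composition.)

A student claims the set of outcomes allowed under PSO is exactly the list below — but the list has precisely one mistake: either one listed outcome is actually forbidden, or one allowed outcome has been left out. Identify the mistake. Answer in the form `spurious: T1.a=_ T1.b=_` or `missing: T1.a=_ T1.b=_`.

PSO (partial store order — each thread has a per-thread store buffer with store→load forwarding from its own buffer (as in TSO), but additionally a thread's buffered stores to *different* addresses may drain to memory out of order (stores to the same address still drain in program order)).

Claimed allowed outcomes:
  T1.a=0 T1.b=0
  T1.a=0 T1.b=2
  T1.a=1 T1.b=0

missing: T1.a=1 T1.b=2

outcome vector order: (T1.a,T1.b)
PSO (4): (0,0); (0,2); (1,0); (1,2)
PSO∖claimed = {(1,2)}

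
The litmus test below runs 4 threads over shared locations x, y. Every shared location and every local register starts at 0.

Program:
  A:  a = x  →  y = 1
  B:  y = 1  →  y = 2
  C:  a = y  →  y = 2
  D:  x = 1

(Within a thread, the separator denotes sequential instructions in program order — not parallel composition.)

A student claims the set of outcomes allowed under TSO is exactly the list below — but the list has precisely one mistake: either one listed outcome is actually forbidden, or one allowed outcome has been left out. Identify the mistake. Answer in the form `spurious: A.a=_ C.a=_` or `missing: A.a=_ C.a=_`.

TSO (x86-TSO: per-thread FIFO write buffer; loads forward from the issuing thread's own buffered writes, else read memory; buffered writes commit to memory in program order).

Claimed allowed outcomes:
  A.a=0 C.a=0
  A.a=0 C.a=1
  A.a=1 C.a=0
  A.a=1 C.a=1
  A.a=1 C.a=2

outcome vector order: (A.a,C.a)
under TSO → 0/0 0/1 0/2 1/0 1/1 1/2
TSO∖claimed = {0/2}

missing: A.a=0 C.a=2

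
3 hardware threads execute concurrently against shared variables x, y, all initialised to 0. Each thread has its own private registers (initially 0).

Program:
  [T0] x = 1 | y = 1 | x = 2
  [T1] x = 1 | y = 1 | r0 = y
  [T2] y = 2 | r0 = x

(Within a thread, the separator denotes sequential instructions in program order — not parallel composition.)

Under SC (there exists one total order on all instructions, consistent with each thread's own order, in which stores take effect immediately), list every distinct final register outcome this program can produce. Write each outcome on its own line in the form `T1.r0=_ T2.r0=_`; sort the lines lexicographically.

T1.r0=1 T2.r0=0
T1.r0=1 T2.r0=1
T1.r0=1 T2.r0=2
T1.r0=2 T2.r0=1
T1.r0=2 T2.r0=2

outcome vector order: (T1.r0,T2.r0)
|SC outcomes| = 5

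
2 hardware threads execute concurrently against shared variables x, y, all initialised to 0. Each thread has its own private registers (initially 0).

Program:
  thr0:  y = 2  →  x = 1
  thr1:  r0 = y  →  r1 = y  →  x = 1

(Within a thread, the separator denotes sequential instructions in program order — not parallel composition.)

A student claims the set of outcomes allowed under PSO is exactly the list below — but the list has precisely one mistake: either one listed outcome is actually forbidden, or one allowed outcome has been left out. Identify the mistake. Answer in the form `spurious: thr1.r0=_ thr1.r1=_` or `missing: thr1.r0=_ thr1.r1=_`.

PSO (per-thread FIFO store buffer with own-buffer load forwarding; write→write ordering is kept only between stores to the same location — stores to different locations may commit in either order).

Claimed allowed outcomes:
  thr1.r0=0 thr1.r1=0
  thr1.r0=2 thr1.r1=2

outcome vector order: (thr1.r0,thr1.r1)
under PSO → 0/0, 0/2, 2/2
PSO∖claimed = {0/2}

missing: thr1.r0=0 thr1.r1=2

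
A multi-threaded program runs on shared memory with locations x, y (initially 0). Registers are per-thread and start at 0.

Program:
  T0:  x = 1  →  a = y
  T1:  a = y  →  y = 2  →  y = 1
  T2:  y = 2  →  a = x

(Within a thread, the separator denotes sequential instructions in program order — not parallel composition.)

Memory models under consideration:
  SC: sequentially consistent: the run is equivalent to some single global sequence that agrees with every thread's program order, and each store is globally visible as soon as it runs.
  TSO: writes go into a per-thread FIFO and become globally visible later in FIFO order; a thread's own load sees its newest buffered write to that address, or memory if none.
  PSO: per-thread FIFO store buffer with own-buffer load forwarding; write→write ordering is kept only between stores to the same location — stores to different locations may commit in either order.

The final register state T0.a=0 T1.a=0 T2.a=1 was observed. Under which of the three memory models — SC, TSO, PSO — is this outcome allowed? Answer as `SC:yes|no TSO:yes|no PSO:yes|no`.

outcome vector order: (T0.a,T1.a,T2.a)
[SC] allowed = {(0,0,1) (0,2,1) (1,0,0) (1,0,1) (1,2,0) (1,2,1) (2,0,0) (2,0,1) (2,2,0) (2,2,1)}
[TSO] allowed = {(0,0,0) (0,0,1) (0,2,0) (0,2,1) (1,0,0) (1,0,1) (1,2,0) (1,2,1) (2,0,0) (2,0,1) (2,2,0) (2,2,1)}
[PSO] allowed = {(0,0,0) (0,0,1) (0,2,0) (0,2,1) (1,0,0) (1,0,1) (1,2,0) (1,2,1) (2,0,0) (2,0,1) (2,2,0) (2,2,1)}
target (0,0,1) ∈ {SC,TSO,PSO}

SC:yes TSO:yes PSO:yes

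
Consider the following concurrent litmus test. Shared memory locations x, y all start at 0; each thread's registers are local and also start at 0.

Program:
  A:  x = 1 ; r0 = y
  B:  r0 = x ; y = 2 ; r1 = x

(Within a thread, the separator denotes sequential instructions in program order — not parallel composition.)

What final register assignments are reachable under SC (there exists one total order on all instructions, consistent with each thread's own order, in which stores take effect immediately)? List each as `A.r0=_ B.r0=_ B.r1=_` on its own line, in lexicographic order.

outcome vector order: (A.r0,B.r0,B.r1)
|SC outcomes| = 5

A.r0=0 B.r0=0 B.r1=1
A.r0=0 B.r0=1 B.r1=1
A.r0=2 B.r0=0 B.r1=0
A.r0=2 B.r0=0 B.r1=1
A.r0=2 B.r0=1 B.r1=1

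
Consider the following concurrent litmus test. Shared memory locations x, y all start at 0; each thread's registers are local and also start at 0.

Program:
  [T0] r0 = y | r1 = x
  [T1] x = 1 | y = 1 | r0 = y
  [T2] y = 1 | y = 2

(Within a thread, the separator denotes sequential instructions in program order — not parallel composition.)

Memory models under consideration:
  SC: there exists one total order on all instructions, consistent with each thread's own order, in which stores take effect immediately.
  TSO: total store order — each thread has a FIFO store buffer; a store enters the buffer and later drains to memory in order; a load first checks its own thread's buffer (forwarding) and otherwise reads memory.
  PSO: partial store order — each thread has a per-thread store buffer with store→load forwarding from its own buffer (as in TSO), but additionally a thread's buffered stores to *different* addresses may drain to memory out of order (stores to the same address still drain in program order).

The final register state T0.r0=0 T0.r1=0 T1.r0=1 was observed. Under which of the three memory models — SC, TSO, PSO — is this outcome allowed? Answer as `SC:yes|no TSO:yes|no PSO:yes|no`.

SC:yes TSO:yes PSO:yes

outcome vector order: (T0.r0,T0.r1,T1.r0)
[SC] allowed = {001 002 011 012 101 102 111 112 201 211 212}
[TSO] allowed = {001 002 011 012 101 102 111 112 201 211 212}
[PSO] allowed = {001 002 011 012 101 102 111 112 201 202 211 212}
target 001 ∈ {SC,TSO,PSO}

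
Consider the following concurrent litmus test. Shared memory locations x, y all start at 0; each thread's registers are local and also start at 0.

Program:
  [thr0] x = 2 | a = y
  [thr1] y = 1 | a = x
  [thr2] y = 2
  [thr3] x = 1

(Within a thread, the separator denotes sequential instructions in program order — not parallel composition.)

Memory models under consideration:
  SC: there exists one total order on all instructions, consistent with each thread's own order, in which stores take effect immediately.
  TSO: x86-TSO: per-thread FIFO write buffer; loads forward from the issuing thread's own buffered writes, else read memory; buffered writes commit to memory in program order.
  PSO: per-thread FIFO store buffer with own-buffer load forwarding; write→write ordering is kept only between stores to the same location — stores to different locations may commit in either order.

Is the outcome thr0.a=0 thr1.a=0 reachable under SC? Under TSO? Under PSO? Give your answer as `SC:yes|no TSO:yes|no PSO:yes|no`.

SC:no TSO:yes PSO:yes

outcome vector order: (thr0.a,thr1.a)
under SC → (0,1), (0,2), (1,0), (1,1), (1,2), (2,0), (2,1), (2,2)
under TSO → (0,0), (0,1), (0,2), (1,0), (1,1), (1,2), (2,0), (2,1), (2,2)
under PSO → (0,0), (0,1), (0,2), (1,0), (1,1), (1,2), (2,0), (2,1), (2,2)
target (0,0) ∈ {TSO,PSO}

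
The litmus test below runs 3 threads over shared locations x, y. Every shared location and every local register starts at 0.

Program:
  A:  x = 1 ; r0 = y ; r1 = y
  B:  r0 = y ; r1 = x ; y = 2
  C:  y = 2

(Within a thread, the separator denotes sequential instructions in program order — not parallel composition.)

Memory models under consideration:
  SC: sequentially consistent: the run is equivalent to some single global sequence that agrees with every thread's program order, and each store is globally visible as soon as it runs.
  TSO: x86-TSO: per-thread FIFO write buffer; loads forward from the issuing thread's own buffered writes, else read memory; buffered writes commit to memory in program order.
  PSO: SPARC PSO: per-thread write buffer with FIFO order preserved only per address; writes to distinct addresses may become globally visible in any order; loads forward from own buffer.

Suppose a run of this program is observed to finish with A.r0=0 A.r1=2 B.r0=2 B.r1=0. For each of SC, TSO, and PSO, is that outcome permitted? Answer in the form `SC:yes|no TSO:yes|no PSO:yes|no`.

outcome vector order: (A.r0,A.r1,B.r0,B.r1)
SC: 10 outcomes — {0000; 0001; 0021; 0200; 0201; 0221; 2200; 2201; 2220; 2221}
TSO: 12 outcomes — {0000; 0001; 0020; 0021; 0200; 0201; 0220; 0221; 2200; 2201; 2220; 2221}
PSO: 12 outcomes — {0000; 0001; 0020; 0021; 0200; 0201; 0220; 0221; 2200; 2201; 2220; 2221}
target 0220 ∈ {TSO,PSO}

SC:no TSO:yes PSO:yes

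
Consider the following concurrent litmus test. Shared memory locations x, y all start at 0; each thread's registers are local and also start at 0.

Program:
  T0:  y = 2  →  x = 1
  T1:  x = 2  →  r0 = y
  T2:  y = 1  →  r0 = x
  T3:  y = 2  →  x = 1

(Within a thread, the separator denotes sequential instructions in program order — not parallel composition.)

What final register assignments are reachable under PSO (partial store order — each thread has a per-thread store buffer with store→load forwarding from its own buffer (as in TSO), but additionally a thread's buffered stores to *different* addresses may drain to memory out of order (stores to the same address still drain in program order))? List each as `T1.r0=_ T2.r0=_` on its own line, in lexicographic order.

T1.r0=0 T2.r0=0
T1.r0=0 T2.r0=1
T1.r0=0 T2.r0=2
T1.r0=1 T2.r0=0
T1.r0=1 T2.r0=1
T1.r0=1 T2.r0=2
T1.r0=2 T2.r0=0
T1.r0=2 T2.r0=1
T1.r0=2 T2.r0=2

outcome vector order: (T1.r0,T2.r0)
|PSO outcomes| = 9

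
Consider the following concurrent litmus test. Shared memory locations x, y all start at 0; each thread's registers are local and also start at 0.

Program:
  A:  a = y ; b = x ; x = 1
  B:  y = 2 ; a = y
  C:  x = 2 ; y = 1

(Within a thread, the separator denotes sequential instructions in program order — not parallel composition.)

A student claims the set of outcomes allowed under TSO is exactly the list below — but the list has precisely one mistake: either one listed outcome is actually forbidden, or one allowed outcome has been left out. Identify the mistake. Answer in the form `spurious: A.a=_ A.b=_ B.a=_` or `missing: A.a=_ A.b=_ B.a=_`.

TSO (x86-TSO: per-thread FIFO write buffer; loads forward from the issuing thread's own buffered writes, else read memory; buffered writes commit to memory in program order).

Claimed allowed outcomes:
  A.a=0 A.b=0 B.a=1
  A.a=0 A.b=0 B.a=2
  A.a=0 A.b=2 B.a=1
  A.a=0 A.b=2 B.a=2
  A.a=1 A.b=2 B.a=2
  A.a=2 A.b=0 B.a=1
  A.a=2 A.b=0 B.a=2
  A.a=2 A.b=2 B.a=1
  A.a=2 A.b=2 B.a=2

missing: A.a=1 A.b=2 B.a=1

outcome vector order: (A.a,A.b,B.a)
TSO: 10 outcomes — {0/0/1; 0/0/2; 0/2/1; 0/2/2; 1/2/1; 1/2/2; 2/0/1; 2/0/2; 2/2/1; 2/2/2}
TSO∖claimed = {1/2/1}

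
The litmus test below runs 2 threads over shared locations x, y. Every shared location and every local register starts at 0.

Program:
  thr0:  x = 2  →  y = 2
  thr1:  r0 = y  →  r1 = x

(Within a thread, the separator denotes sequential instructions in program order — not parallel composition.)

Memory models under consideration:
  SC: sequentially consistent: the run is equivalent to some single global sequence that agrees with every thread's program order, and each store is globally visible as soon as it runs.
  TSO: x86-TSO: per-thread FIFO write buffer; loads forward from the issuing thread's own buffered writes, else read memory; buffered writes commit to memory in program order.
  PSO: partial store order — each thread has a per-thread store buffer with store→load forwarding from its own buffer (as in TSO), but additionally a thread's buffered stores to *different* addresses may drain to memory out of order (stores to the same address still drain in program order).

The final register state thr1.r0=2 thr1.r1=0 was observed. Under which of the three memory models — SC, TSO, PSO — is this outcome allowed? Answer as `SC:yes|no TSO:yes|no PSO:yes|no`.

outcome vector order: (thr1.r0,thr1.r1)
under SC → 00, 02, 22
under TSO → 00, 02, 22
under PSO → 00, 02, 20, 22
target 20 ∈ {PSO}

SC:no TSO:no PSO:yes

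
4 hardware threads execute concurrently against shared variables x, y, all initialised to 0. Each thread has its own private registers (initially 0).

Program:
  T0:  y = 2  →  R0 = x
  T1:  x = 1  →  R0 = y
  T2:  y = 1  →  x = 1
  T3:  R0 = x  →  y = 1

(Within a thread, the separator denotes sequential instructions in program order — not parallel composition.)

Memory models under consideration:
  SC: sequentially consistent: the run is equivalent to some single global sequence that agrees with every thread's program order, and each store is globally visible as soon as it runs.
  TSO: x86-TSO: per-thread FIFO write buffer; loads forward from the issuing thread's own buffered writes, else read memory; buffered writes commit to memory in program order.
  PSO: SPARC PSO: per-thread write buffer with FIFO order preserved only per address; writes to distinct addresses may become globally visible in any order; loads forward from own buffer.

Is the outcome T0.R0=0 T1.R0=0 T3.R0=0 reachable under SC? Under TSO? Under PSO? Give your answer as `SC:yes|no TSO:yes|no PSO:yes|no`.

SC:no TSO:yes PSO:yes

outcome vector order: (T0.R0,T1.R0,T3.R0)
under SC → 0/1/0; 0/1/1; 0/2/0; 0/2/1; 1/0/0; 1/0/1; 1/1/0; 1/1/1; 1/2/0; 1/2/1
under TSO → 0/0/0; 0/0/1; 0/1/0; 0/1/1; 0/2/0; 0/2/1; 1/0/0; 1/0/1; 1/1/0; 1/1/1; 1/2/0; 1/2/1
under PSO → 0/0/0; 0/0/1; 0/1/0; 0/1/1; 0/2/0; 0/2/1; 1/0/0; 1/0/1; 1/1/0; 1/1/1; 1/2/0; 1/2/1
target 0/0/0 ∈ {TSO,PSO}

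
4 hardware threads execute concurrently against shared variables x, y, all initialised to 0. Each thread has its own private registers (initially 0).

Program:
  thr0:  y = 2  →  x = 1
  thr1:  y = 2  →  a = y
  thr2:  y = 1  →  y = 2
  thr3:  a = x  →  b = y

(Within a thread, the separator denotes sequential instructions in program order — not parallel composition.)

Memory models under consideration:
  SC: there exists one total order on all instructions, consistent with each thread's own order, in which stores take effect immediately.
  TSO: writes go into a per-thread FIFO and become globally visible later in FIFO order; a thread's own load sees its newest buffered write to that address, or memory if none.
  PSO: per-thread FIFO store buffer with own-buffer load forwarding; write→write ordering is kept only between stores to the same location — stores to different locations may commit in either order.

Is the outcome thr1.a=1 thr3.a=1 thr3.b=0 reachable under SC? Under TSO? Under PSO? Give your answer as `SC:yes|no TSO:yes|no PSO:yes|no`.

SC:no TSO:no PSO:yes

outcome vector order: (thr1.a,thr3.a,thr3.b)
[SC] allowed = {<1 0 0> <1 0 1> <1 0 2> <1 1 1> <1 1 2> <2 0 0> <2 0 1> <2 0 2> <2 1 1> <2 1 2>}
[TSO] allowed = {<1 0 0> <1 0 1> <1 0 2> <1 1 1> <1 1 2> <2 0 0> <2 0 1> <2 0 2> <2 1 1> <2 1 2>}
[PSO] allowed = {<1 0 0> <1 0 1> <1 0 2> <1 1 0> <1 1 1> <1 1 2> <2 0 0> <2 0 1> <2 0 2> <2 1 0> <2 1 1> <2 1 2>}
target <1 1 0> ∈ {PSO}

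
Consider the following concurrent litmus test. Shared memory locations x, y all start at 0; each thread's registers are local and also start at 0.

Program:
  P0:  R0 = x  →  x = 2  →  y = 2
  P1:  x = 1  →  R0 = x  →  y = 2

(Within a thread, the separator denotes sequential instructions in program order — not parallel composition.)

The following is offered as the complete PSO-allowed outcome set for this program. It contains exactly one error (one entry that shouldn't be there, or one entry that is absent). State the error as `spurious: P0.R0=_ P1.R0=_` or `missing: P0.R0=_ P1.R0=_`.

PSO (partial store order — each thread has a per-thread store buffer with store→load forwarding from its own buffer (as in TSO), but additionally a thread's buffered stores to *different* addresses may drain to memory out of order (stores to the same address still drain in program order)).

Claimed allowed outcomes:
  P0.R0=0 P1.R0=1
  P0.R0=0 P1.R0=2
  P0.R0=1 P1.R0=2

outcome vector order: (P0.R0,P1.R0)
PSO: 4 outcomes — {0/1 0/2 1/1 1/2}
PSO∖claimed = {1/1}

missing: P0.R0=1 P1.R0=1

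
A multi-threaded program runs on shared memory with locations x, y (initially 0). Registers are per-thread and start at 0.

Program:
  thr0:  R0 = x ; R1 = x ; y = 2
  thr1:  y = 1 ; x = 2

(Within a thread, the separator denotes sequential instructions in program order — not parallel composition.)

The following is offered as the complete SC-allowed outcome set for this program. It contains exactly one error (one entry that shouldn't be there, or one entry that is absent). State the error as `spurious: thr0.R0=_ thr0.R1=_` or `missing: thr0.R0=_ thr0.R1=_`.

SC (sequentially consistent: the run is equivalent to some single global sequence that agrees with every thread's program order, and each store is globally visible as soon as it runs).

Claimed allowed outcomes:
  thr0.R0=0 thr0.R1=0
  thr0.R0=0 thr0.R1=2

outcome vector order: (thr0.R0,thr0.R1)
SC: 3 outcomes — {0/0; 0/2; 2/2}
SC∖claimed = {2/2}

missing: thr0.R0=2 thr0.R1=2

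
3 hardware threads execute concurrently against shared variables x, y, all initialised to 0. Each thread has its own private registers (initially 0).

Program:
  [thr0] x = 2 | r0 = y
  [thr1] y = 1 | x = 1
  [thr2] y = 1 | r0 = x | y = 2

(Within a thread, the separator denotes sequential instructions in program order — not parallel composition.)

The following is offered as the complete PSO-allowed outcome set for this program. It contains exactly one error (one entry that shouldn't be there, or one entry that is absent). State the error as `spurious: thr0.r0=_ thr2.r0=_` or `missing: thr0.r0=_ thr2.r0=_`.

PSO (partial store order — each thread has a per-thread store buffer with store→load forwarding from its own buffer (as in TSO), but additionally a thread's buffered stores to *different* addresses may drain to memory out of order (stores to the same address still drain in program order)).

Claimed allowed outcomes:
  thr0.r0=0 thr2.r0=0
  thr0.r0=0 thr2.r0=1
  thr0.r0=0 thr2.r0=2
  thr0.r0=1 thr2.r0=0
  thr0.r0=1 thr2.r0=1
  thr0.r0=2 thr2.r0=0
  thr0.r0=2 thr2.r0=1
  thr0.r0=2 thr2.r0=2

missing: thr0.r0=1 thr2.r0=2

outcome vector order: (thr0.r0,thr2.r0)
PSO (9): 0/0 0/1 0/2 1/0 1/1 1/2 2/0 2/1 2/2
PSO∖claimed = {1/2}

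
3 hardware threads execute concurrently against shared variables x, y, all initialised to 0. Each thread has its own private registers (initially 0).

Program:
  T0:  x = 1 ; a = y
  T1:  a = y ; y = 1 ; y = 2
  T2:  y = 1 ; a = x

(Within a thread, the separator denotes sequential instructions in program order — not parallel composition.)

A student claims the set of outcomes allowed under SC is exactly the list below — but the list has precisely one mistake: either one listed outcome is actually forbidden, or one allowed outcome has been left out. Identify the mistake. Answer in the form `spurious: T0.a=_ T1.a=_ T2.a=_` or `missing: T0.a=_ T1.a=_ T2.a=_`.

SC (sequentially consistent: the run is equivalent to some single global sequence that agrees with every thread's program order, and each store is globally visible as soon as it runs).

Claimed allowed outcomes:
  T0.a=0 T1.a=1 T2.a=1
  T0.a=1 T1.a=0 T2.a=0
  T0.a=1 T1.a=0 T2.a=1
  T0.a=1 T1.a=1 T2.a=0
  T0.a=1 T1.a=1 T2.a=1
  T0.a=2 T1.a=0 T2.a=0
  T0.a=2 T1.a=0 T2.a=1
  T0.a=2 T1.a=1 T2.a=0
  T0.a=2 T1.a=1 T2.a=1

missing: T0.a=0 T1.a=0 T2.a=1

outcome vector order: (T0.a,T1.a,T2.a)
[SC] allowed = {0/0/1; 0/1/1; 1/0/0; 1/0/1; 1/1/0; 1/1/1; 2/0/0; 2/0/1; 2/1/0; 2/1/1}
SC∖claimed = {0/0/1}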